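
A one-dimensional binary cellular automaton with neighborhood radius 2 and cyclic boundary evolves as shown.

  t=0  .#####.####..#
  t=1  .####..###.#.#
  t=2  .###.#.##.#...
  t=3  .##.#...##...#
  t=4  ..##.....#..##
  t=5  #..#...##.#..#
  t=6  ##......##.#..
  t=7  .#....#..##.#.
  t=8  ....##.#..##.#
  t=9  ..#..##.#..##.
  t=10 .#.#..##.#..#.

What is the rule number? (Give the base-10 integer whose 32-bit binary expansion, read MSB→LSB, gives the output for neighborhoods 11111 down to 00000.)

  #####|#  b31=1 t=0,i=3
  ####.|#  b30=1 t=0,i=4
  ###.#|.  b29=0 t=0,i=5
  ###..|.  b28=0 t=0,i=10
  ##.##|.  b27=0 t=0,i=6
  ##.#.|#  b26=1 t=1,i=10
  ##..#|#  b25=1 t=0,i=11
  ##...|.  b24=0 t=3,i=10
  #.###|#  b23=1 t=0,i=1
  #.##.|.  b22=0 t=2,i=7
  #.#.#|.  b21=0 t=1,i=11
  #.#..|.  b20=0 t=2,i=10
  #..##|.  b19=0 t=1,i=6
  #..#.|.  b18=0 t=0,i=12
  #...#|.  b17=0 t=3,i=6
  #....|.  b16=0 t=2,i=12
  .####|#  b15=1 t=0,i=2
  .###.|#  b14=1 t=1,i=8
  .##.#|#  b13=1 t=2,i=8
  .##..|#  b12=1 t=3,i=9
  .#.##|.  b11=0 t=0,i=0
  .#.#.|.  b10=0 t=1,i=12
  .#..#|#  b9=1 t=4,i=10
  .#...|.  b8=0 t=2,i=11
  ..###|#  b7=1 t=1,i=7
  ..##.|.  b6=0 t=3,i=8
  ..#.#|#  b5=1 t=0,i=13
  ..#..|.  b4=0 t=4,i=9
  ...##|.  b3=0 t=2,i=0
  ...#.|#  b2=1 t=3,i=12
  ....#|#  b1=1 t=2,i=13
  .....|.  b0=0 t=4,i=6
  bits 11000110100000001111001010100110 = 3330339494

3330339494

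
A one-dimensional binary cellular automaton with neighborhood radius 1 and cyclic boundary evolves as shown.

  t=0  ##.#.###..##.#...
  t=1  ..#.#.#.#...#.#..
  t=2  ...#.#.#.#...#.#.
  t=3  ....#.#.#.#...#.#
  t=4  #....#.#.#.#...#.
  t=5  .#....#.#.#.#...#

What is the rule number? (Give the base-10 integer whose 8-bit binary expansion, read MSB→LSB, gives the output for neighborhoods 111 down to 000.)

176

  ###|#  b7=1 t=0,i=6
  ##.|.  b6=0 t=0,i=1
  #.#|#  b5=1 t=0,i=2
  #..|#  b4=1 t=0,i=8
  .##|.  b3=0 t=0,i=0
  .#.|.  b2=0 t=0,i=3
  ..#|.  b1=0 t=0,i=9
  ...|.  b0=0 t=0,i=15
  bits 10110000 = 176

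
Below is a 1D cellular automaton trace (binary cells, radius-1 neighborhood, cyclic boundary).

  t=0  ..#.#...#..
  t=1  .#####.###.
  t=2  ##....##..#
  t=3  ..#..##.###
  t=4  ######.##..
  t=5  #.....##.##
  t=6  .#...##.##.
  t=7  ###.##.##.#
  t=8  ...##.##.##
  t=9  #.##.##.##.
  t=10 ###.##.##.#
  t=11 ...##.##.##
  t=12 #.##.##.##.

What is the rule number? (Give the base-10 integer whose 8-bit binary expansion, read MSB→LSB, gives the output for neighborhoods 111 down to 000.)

  ### -> .   bit 7 = 0  t=1,i=2
  ##. -> .   bit 6 = 0  t=1,i=5
  #.# -> #   bit 5 = 1  t=0,i=3
  #.. -> #   bit 4 = 1  t=0,i=5
  .## -> #   bit 3 = 1  t=1,i=1
  .#. -> #   bit 2 = 1  t=0,i=2
  ..# -> #   bit 1 = 1  t=0,i=1
  ... -> .   bit 0 = 0  t=0,i=0
  bits 00111110 = 62

62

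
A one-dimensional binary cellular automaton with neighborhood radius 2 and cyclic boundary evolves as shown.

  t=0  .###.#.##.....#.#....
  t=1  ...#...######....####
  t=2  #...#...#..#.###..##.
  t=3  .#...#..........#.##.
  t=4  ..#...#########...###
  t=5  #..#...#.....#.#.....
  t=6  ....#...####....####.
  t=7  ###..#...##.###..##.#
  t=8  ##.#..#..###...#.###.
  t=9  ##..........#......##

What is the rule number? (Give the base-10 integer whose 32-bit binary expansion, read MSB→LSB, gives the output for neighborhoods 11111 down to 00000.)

  nb #####: next=.  (t=1,i=9, bit31=0)
  nb ####.: next=#  (t=1,i=11, bit30=1)
  nb ###.#: next=#  (t=0,i=3, bit29=1)
  nb ###..: next=.  (t=1,i=12, bit28=0)
  nb ##.##: next=#  (t=7,i=11, bit27=1)
  nb ##.#.: next=.  (t=0,i=4, bit26=0)
  nb ##..#: next=#  (t=2,i=16, bit25=1)
  nb ##...: next=#  (t=0,i=9, bit24=1)
  nb #.###: next=.  (t=2,i=13, bit23=0)
  nb #.##.: next=#  (t=0,i=7, bit22=1)
  nb #.#.#: next=.  (t=0,i=5, bit21=0)
  nb #.#..: next=.  (t=0,i=16, bit20=0)
  nb #..##: next=.  (t=2,i=17, bit19=0)
  nb #..#.: next=.  (t=2,i=10, bit18=0)
  nb #...#: next=.  (t=1,i=1, bit17=0)
  nb #....: next=#  (t=0,i=10, bit16=1)
  nb .####: next=#  (t=1,i=8, bit15=1)
  nb .###.: next=.  (t=0,i=2, bit14=0)
  nb .##.#: next=#  (t=2,i=19, bit13=1)
  nb .##..: next=#  (t=0,i=8, bit12=1)
  nb .#.##: next=.  (t=0,i=6, bit11=0)
  nb .#.#.: next=.  (t=0,i=15, bit10=0)
  nb .#..#: next=.  (t=2,i=9, bit9=0)
  nb .#...: next=#  (t=0,i=17, bit8=1)
  nb ..###: next=.  (t=0,i=1, bit7=0)
  nb ..##.: next=#  (t=2,i=18, bit6=1)
  nb ..#.#: next=.  (t=0,i=14, bit5=0)
  nb ..#..: next=.  (t=1,i=3, bit4=0)
  nb ...##: next=.  (t=0,i=0, bit3=0)
  nb ...#.: next=.  (t=0,i=13, bit2=0)
  nb ....#: next=#  (t=0,i=12, bit1=1)
  nb .....: next=#  (t=0,i=11, bit0=1)
  bits 01101011010000011011000101000011 = 1799467331

1799467331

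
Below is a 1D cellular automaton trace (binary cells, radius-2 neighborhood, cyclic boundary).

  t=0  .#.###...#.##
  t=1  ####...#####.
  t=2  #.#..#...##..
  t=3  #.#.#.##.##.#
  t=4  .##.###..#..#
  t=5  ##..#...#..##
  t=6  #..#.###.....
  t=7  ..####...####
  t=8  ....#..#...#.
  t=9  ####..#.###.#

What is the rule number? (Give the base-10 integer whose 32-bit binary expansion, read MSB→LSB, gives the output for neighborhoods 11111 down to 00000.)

  nb #####: next=#  (t=1,i=9, bit31=1)
  nb ####.: next=#  (t=1,i=2, bit30=1)
  nb ###.#: next=.  (t=1,i=11, bit29=0)
  nb ###..: next=.  (t=0,i=5, bit28=0)
  nb ##.##: next=.  (t=1,i=12, bit27=0)
  nb ##.#.: next=#  (t=0,i=0, bit26=1)
  nb ##..#: next=.  (t=2,i=11, bit25=0)
  nb ##...: next=.  (t=0,i=6, bit24=0)
  nb #.###: next=#  (t=0,i=3, bit23=1)
  nb #.##.: next=#  (t=0,i=11, bit22=1)
  nb #.#.#: next=#  (t=0,i=1, bit21=1)
  nb #.#..: next=#  (t=2,i=2, bit20=1)
  nb #..##: next=.  (t=5,i=10, bit19=0)
  nb #..#.: next=#  (t=2,i=4, bit18=1)
  nb #...#: next=#  (t=0,i=7, bit17=1)
  nb #....: next=#  (t=6,i=9, bit16=1)
  nb .####: next=.  (t=1,i=1, bit15=0)
  nb .###.: next=.  (t=0,i=4, bit14=0)
  nb .##.#: next=.  (t=0,i=12, bit13=0)
  nb .##..: next=#  (t=2,i=10, bit12=1)
  nb .#.##: next=#  (t=0,i=2, bit11=1)
  nb .#.#.: next=.  (t=2,i=1, bit10=0)
  nb .#..#: next=.  (t=2,i=3, bit9=0)
  nb .#...: next=#  (t=2,i=6, bit8=1)
  nb ..###: next=.  (t=1,i=7, bit7=0)
  nb ..##.: next=#  (t=2,i=9, bit6=1)
  nb ..#.#: next=#  (t=0,i=9, bit5=1)
  nb ..#..: next=.  (t=2,i=5, bit4=0)
  nb ...##: next=.  (t=1,i=6, bit3=0)
  nb ...#.: next=#  (t=0,i=8, bit2=1)
  nb ....#: next=#  (t=6,i=11, bit1=1)
  nb .....: next=#  (t=6,i=10, bit0=1)
  bits 11000100111101110001100101100111 = 3304528231

3304528231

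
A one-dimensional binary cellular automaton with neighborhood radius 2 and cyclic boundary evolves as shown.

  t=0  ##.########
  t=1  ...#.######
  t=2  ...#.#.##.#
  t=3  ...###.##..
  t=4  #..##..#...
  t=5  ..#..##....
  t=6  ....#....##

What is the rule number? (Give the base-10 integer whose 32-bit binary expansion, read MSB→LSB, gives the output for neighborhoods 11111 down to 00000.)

  ##### -> #   bit 31 = 1  t=0,i=5
  ####. -> .   bit 30 = 0  t=0,i=0
  ###.# -> .   bit 29 = 0  t=0,i=1
  ###.. -> #   bit 28 = 1  t=1,i=10
  ##.## -> .   bit 27 = 0  t=0,i=2
  ##.#. -> .   bit 26 = 0  t=2,i=9
  ##..# -> #   bit 25 = 1  t=4,i=5
  ##... -> .   bit 24 = 0  t=1,i=0
  #.### -> #   bit 23 = 1  t=0,i=3
  #.##. -> #   bit 22 = 1  t=2,i=7
  #.#.# -> #   bit 21 = 1  t=2,i=5
  #.#.. -> .   bit 20 = 0  t=2,i=10
  #..## -> #   bit 19 = 1  t=4,i=2
  #..#. -> #   bit 18 = 1  t=4,i=6
  #...# -> .   bit 17 = 0  t=1,i=1
  #.... -> .   bit 16 = 0  t=3,i=10
  .#### -> .   bit 15 = 0  t=0,i=4
  .###. -> #   bit 14 = 1  t=3,i=4
  .##.# -> #   bit 13 = 1  t=2,i=8
  .##.. -> .   bit 12 = 0  t=3,i=8
  .#.## -> .   bit 11 = 0  t=1,i=4
  .#.#. -> #   bit 10 = 1  t=2,i=4
  .#..# -> .   bit 9 = 0  t=4,i=1
  .#... -> .   bit 8 = 0  t=2,i=0
  ..### -> #   bit 7 = 1  t=3,i=3
  ..##. -> .   bit 6 = 0  t=4,i=3
  ..#.# -> #   bit 5 = 1  t=1,i=3
  ..#.. -> .   bit 4 = 0  t=4,i=0
  ...## -> .   bit 3 = 0  t=3,i=2
  ...#. -> .   bit 2 = 0  t=1,i=2
  ....# -> .   bit 1 = 0  t=3,i=1
  ..... -> #   bit 0 = 1  t=3,i=0
  bits 10010010111011000110010010100001 = 2464965793

2464965793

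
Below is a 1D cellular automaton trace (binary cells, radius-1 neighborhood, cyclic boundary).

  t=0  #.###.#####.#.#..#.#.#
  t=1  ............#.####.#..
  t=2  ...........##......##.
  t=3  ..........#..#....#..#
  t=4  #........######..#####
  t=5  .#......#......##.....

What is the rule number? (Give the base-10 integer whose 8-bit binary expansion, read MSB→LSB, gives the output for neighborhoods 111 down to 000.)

22

  nb ###: next=.  (t=0,i=3, bit7=0)
  nb ##.: next=.  (t=0,i=0, bit6=0)
  nb #.#: next=.  (t=0,i=1, bit5=0)
  nb #..: next=#  (t=0,i=15, bit4=1)
  nb .##: next=.  (t=0,i=2, bit3=0)
  nb .#.: next=#  (t=0,i=12, bit2=1)
  nb ..#: next=#  (t=0,i=16, bit1=1)
  nb ...: next=.  (t=1,i=0, bit0=0)
  bits 00010110 = 22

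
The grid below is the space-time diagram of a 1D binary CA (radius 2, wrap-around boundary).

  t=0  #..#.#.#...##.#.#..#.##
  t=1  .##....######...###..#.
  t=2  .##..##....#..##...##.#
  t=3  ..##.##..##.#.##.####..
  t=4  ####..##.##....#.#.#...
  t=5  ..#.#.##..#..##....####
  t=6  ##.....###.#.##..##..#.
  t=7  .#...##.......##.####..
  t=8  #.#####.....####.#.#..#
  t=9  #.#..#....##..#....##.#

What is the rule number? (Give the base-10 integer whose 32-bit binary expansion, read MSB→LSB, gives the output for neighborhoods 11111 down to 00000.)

  [31] ##### => .  t=1,i=9
  [30] ####. => #  t=1,i=11
  [29] ###.# => .  t=6,i=9
  [28] ###.. => .  t=0,i=0
  [27] ##.## => .  t=3,i=4
  [26] ##.#. => .  t=0,i=13
  [25] ##..# => #  t=0,i=1
  [24] ##... => .  t=1,i=3
  [23] #.### => #  t=0,i=21
  [22] #.##. => .  t=2,i=1
  [21] #.#.# => .  t=0,i=5
  [20] #.#.. => #  t=0,i=7
  [19] #..## => .  t=1,i=0
  [18] #..#. => #  t=0,i=2
  [17] #...# => #  t=0,i=9
  [16] #.... => .  t=1,i=4
  [15] .#### => .  t=1,i=8
  [14] .###. => .  t=0,i=22
  [13] .##.# => #  t=0,i=12
  [12] .##.. => #  t=1,i=2
  [11] .#.## => .  t=0,i=20
  [10] .#.#. => .  t=0,i=4
  [9] .#..# => #  t=0,i=17
  [8] .#... => #  t=0,i=8
  [7] ..### => .  t=1,i=7
  [6] ..##. => #  t=0,i=11
  [5] ..#.# => .  t=0,i=3
  [4] ..#.. => .  t=1,i=21
  [3] ...## => #  t=0,i=10
  [2] ...#. => #  t=2,i=10
  [1] ....# => #  t=1,i=5
  [0] ..... => .  t=6,i=4
  bits 01000010100101100011001101001110 = 1117139790

1117139790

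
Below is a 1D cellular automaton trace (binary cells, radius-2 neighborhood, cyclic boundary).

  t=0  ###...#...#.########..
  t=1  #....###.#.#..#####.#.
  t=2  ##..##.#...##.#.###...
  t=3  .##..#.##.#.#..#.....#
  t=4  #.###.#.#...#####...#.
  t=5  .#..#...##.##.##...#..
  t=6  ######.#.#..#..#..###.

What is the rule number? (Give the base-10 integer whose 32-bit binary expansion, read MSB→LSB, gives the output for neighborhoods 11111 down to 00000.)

  [31] ##### => #  t=0,i=14
  [30] ####. => #  t=0,i=18
  [29] ###.# => #  t=1,i=7
  [28] ###.. => .  t=0,i=2
  [27] ##.## => .  t=5,i=10
  [26] ##.#. => .  t=1,i=8
  [25] ##..# => #  t=0,i=20
  [24] ##... => .  t=0,i=3
  [23] #.### => .  t=0,i=12
  [22] #.##. => .  t=3,i=1
  [21] #.#.# => .  t=1,i=9
  [20] #.#.. => #  t=1,i=0
  [19] #..## => .  t=0,i=21
  [18] #..#. => #  t=3,i=4
  [17] #...# => .  t=0,i=4
  [16] #.... => .  t=1,i=2
  [15] .#### => .  t=0,i=13
  [14] .###. => .  t=0,i=1
  [13] .##.# => #  t=2,i=5
  [12] .##.. => #  t=2,i=1
  [11] .#.## => #  t=0,i=11
  [10] .#.#. => .  t=1,i=10
  [9] .#..# => #  t=1,i=12
  [8] .#... => #  t=0,i=7
  [7] ..### => #  t=0,i=0
  [6] ..##. => .  t=2,i=0
  [5] ..#.# => .  t=0,i=10
  [4] ..#.. => #  t=0,i=6
  [3] ...## => #  t=1,i=4
  [2] ...#. => #  t=0,i=5
  [1] ....# => .  t=1,i=3
  [0] ..... => .  t=3,i=18
  bits 11100010000101000011101110011100 = 3792976796

3792976796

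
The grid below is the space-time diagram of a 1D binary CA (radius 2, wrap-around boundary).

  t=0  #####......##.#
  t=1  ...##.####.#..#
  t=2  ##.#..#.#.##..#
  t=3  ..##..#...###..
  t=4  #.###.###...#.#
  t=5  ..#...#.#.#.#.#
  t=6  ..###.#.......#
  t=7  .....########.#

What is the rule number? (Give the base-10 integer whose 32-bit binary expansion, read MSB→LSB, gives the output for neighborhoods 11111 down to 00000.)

  [31] ##### => .  t=0,i=1
  [30] ####. => #  t=0,i=3
  [29] ###.# => .  t=1,i=9
  [28] ###.. => #  t=0,i=4
  [27] ##.## => .  t=0,i=13
  [26] ##.#. => #  t=1,i=10
  [25] ##..# => #  t=2,i=12
  [24] ##... => .  t=0,i=5
  [23] #.### => #  t=0,i=14
  [22] #.##. => #  t=2,i=10
  [21] #.#.# => .  t=2,i=8
  [20] #.#.. => #  t=1,i=11
  [19] #..## => .  t=2,i=13
  [18] #..#. => .  t=1,i=13
  [17] #...# => #  t=1,i=1
  [16] #.... => #  t=0,i=6
  [15] .#### => .  t=0,i=0
  [14] .###. => .  t=2,i=0
  [13] .##.# => .  t=0,i=12
  [12] .##.. => #  t=2,i=11
  [11] .#.## => .  t=2,i=9
  [10] .#.#. => .  t=2,i=7
  [9] .#..# => .  t=1,i=12
  [8] .#... => #  t=1,i=0
  [7] ..### => .  t=2,i=14
  [6] ..##. => #  t=0,i=11
  [5] ..#.# => #  t=2,i=6
  [4] ..#.. => #  t=1,i=14
  [3] ...## => .  t=0,i=10
  [2] ...#. => .  t=4,i=11
  [1] ....# => #  t=0,i=9
  [0] ..... => #  t=0,i=7
  bits 01010110110100110001000101110011 = 1456673139

1456673139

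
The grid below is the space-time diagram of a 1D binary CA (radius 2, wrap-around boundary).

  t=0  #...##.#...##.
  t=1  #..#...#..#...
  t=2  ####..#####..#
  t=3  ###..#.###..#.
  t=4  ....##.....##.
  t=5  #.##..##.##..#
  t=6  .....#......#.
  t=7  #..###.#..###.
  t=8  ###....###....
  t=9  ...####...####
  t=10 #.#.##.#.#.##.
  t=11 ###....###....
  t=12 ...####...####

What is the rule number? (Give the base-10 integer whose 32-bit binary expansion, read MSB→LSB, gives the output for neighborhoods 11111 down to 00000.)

  [31] ##### => #  t=2,i=1
  [30] ####. => #  t=2,i=2
  [29] ###.# => .  t=7,i=5
  [28] ###.. => .  t=2,i=3
  [27] ##.## => .  t=5,i=1
  [26] ##.#. => .  t=0,i=6
  [25] ##..# => .  t=2,i=4
  [24] ##... => #  t=4,i=6
  [23] #.### => .  t=3,i=0
  [22] #.##. => .  t=5,i=2
  [21] #.#.# => #  t=10,i=0
  [20] #.#.. => #  t=0,i=0
  [19] #..## => #  t=2,i=5
  [18] #..#. => #  t=1,i=2
  [17] #...# => .  t=0,i=2
  [16] #.... => #  t=4,i=0
  [15] .#### => #  t=2,i=0
  [14] .###. => .  t=3,i=1
  [13] .##.# => .  t=0,i=5
  [12] .##.. => .  t=4,i=5
  [11] .#.## => .  t=3,i=6
  [10] .#.#. => #  t=10,i=1
  [9] .#..# => #  t=1,i=1
  [8] .#... => .  t=0,i=1
  [7] ..### => .  t=2,i=6
  [6] ..##. => .  t=0,i=4
  [5] ..#.# => #  t=3,i=5
  [4] ..#.. => #  t=1,i=0
  [3] ...## => #  t=0,i=3
  [2] ...#. => #  t=1,i=6
  [1] ....# => #  t=4,i=2
  [0] ..... => .  t=4,i=1
  bits 11000001001111011000011000111110 = 3242034750

3242034750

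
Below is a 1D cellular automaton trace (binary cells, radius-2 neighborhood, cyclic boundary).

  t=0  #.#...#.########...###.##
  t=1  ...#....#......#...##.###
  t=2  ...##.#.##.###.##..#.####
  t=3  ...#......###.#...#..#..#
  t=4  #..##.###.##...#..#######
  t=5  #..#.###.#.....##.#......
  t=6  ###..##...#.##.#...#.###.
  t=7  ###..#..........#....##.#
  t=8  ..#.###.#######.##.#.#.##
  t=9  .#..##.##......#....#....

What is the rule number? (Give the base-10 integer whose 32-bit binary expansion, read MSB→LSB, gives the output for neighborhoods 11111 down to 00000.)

411322323

  ##### -> .   bit 31 = 0  t=0,i=10
  ####. -> .   bit 30 = 0  t=0,i=14
  ###.# -> .   bit 29 = 0  t=0,i=0
  ###.. -> #   bit 28 = 1  t=0,i=15
  ##.## -> #   bit 27 = 1  t=0,i=22
  ##.#. -> .   bit 26 = 0  t=0,i=1
  ##..# -> .   bit 25 = 0  t=2,i=17
  ##... -> .   bit 24 = 0  t=0,i=16
  #.### -> #   bit 23 = 1  t=0,i=8
  #.##. -> .   bit 22 = 0  t=2,i=8
  #.#.# -> .   bit 21 = 0  t=2,i=6
  #.#.. -> .   bit 20 = 0  t=0,i=2
  #..## -> .   bit 19 = 0  t=4,i=2
  #..#. -> #   bit 18 = 1  t=2,i=18
  #...# -> .   bit 17 = 0  t=0,i=4
  #.... -> .   bit 16 = 0  t=1,i=5
  .#### -> .   bit 15 = 0  t=0,i=9
  .###. -> #   bit 14 = 1  t=0,i=20
  .##.# -> .   bit 13 = 0  t=1,i=20
  .##.. -> .   bit 12 = 0  t=2,i=16
  .#.## -> .   bit 11 = 0  t=0,i=7
  .#.#. -> #   bit 10 = 1  t=8,i=20
  .#..# -> #   bit 9 = 1  t=3,i=19
  .#... -> #   bit 8 = 1  t=0,i=3
  ..### -> #   bit 7 = 1  t=0,i=19
  ..##. -> #   bit 6 = 1  t=1,i=19
  ..#.# -> .   bit 5 = 0  t=0,i=6
  ..#.. -> #   bit 4 = 1  t=1,i=3
  ...## -> .   bit 3 = 0  t=0,i=18
  ...#. -> .   bit 2 = 0  t=0,i=5
  ....# -> #   bit 1 = 1  t=1,i=6
  ..... -> #   bit 0 = 1  t=1,i=11
  bits 00011000100001000100011111010011 = 411322323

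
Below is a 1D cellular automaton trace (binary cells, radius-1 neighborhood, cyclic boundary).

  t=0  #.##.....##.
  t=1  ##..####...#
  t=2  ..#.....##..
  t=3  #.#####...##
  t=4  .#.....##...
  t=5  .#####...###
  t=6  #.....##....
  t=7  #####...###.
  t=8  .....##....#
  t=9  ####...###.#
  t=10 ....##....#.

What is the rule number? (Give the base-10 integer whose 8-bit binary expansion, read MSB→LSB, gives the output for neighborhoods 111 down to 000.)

  ### -> .   bit 7 = 0  t=1,i=0
  ##. -> .   bit 6 = 0  t=0,i=3
  #.# -> #   bit 5 = 1  t=0,i=1
  #.. -> #   bit 4 = 1  t=0,i=4
  .## -> .   bit 3 = 0  t=0,i=2
  .#. -> #   bit 2 = 1  t=0,i=0
  ..# -> .   bit 1 = 0  t=0,i=8
  ... -> #   bit 0 = 1  t=0,i=5
  bits 00110101 = 53

53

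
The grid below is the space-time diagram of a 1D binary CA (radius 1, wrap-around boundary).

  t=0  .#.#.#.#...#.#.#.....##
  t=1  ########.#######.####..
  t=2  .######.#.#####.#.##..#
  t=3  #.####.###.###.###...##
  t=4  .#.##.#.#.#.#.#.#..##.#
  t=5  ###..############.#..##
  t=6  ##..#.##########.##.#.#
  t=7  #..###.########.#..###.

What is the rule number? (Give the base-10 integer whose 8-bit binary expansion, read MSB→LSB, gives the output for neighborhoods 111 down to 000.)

  nb ###: next=#  (t=1,i=1, bit7=1)
  nb ##.: next=.  (t=0,i=22, bit6=0)
  nb #.#: next=#  (t=0,i=0, bit5=1)
  nb #..: next=.  (t=0,i=8, bit4=0)
  nb .##: next=.  (t=0,i=21, bit3=0)
  nb .#.: next=#  (t=0,i=1, bit2=1)
  nb ..#: next=#  (t=0,i=10, bit1=1)
  nb ...: next=#  (t=0,i=9, bit0=1)
  bits 10100111 = 167

167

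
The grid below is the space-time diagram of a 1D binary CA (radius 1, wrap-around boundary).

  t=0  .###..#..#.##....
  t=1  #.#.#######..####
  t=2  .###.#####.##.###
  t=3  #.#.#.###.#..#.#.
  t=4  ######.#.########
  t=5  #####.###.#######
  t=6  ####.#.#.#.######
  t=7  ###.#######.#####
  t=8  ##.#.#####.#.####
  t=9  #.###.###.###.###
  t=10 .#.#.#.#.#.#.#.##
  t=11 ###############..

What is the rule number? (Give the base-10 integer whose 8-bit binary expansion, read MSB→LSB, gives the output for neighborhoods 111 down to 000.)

183

  nb ###: next=#  (t=0,i=2, bit7=1)
  nb ##.: next=.  (t=0,i=3, bit6=0)
  nb #.#: next=#  (t=0,i=10, bit5=1)
  nb #..: next=#  (t=0,i=4, bit4=1)
  nb .##: next=.  (t=0,i=1, bit3=0)
  nb .#.: next=#  (t=0,i=6, bit2=1)
  nb ..#: next=#  (t=0,i=0, bit1=1)
  nb ...: next=#  (t=0,i=14, bit0=1)
  bits 10110111 = 183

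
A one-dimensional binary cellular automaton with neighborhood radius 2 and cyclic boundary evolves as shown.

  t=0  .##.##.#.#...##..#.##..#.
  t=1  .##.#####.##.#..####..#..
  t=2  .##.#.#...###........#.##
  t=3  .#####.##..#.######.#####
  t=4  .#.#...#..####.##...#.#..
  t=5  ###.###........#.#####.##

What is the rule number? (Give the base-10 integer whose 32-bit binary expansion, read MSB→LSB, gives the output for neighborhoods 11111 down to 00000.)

2246536549

  ##### -> #   bit 31 = 1  t=1,i=6
  ####. -> .   bit 30 = 0  t=1,i=7
  ###.# -> .   bit 29 = 0  t=1,i=8
  ###.. -> .   bit 28 = 0  t=1,i=19
  ##.## -> .   bit 27 = 0  t=0,i=3
  ##.#. -> #   bit 26 = 1  t=0,i=6
  ##..# -> .   bit 25 = 0  t=0,i=15
  ##... -> #   bit 24 = 1  t=2,i=13
  #.### -> #   bit 23 = 1  t=1,i=4
  #.##. -> #   bit 22 = 1  t=0,i=4
  #.#.# -> #   bit 21 = 1  t=0,i=7
  #.#.. -> .   bit 20 = 0  t=0,i=9
  #..## -> .   bit 19 = 0  t=0,i=0
  #..#. -> #   bit 18 = 1  t=0,i=16
  #...# -> #   bit 17 = 1  t=0,i=11
  #.... -> #   bit 16 = 1  t=2,i=14
  .#### -> .   bit 15 = 0  t=1,i=5
  .###. -> #   bit 14 = 1  t=2,i=11
  .##.# -> #   bit 13 = 1  t=0,i=2
  .##.. -> .   bit 12 = 0  t=0,i=14
  .#.## -> #   bit 11 = 1  t=0,i=18
  .#.#. -> #   bit 10 = 1  t=0,i=8
  .#..# -> .   bit 9 = 0  t=0,i=24
  .#... -> #   bit 8 = 1  t=0,i=10
  ..### -> .   bit 7 = 0  t=1,i=16
  ..##. -> #   bit 6 = 1  t=0,i=1
  ..#.# -> #   bit 5 = 1  t=0,i=17
  ..#.. -> .   bit 4 = 0  t=0,i=23
  ...## -> .   bit 3 = 0  t=0,i=12
  ...#. -> #   bit 2 = 1  t=2,i=20
  ....# -> .   bit 1 = 0  t=2,i=19
  ..... -> #   bit 0 = 1  t=2,i=15
  bits 10000101111001110110110101100101 = 2246536549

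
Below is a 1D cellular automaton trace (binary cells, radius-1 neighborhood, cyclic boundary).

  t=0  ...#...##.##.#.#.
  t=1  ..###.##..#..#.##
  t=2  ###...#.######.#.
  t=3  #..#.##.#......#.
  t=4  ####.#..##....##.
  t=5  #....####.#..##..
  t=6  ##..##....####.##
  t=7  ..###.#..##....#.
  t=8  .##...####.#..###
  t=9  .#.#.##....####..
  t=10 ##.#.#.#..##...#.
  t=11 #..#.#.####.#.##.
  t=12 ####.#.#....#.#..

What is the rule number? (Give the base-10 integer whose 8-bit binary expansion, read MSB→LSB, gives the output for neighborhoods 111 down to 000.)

  ### -> .   bit 7 = 0  t=1,i=3
  ##. -> .   bit 6 = 0  t=0,i=8
  #.# -> .   bit 5 = 0  t=0,i=9
  #.. -> #   bit 4 = 1  t=0,i=4
  .## -> #   bit 3 = 1  t=0,i=7
  .#. -> #   bit 2 = 1  t=0,i=3
  ..# -> #   bit 1 = 1  t=0,i=2
  ... -> .   bit 0 = 0  t=0,i=0
  bits 00011110 = 30

30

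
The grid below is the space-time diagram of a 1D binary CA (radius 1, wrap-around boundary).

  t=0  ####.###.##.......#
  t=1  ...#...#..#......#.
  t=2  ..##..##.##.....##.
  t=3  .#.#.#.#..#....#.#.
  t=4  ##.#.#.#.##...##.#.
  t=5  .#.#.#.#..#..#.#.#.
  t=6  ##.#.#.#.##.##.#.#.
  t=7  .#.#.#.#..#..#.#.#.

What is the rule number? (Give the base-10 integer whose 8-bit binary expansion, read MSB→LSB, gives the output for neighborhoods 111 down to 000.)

  ### -> .   bit 7 = 0  t=0,i=0
  ##. -> #   bit 6 = 1  t=0,i=3
  #.# -> .   bit 5 = 0  t=0,i=4
  #.. -> .   bit 4 = 0  t=0,i=11
  .## -> .   bit 3 = 0  t=0,i=5
  .#. -> #   bit 2 = 1  t=1,i=3
  ..# -> #   bit 1 = 1  t=0,i=17
  ... -> .   bit 0 = 0  t=0,i=12
  bits 01000110 = 70

70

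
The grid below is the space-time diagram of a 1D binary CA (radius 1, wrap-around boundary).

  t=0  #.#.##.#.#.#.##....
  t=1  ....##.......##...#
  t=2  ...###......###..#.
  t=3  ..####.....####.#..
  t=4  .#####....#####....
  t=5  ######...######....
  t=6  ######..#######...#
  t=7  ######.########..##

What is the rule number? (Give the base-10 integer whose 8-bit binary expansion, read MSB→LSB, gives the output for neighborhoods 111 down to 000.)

202

  ###|#  b7=1 t=2,i=4
  ##.|#  b6=1 t=0,i=5
  #.#|.  b5=0 t=0,i=1
  #..|.  b4=0 t=0,i=15
  .##|#  b3=1 t=0,i=4
  .#.|.  b2=0 t=0,i=0
  ..#|#  b1=1 t=0,i=18
  ...|.  b0=0 t=0,i=16
  bits 11001010 = 202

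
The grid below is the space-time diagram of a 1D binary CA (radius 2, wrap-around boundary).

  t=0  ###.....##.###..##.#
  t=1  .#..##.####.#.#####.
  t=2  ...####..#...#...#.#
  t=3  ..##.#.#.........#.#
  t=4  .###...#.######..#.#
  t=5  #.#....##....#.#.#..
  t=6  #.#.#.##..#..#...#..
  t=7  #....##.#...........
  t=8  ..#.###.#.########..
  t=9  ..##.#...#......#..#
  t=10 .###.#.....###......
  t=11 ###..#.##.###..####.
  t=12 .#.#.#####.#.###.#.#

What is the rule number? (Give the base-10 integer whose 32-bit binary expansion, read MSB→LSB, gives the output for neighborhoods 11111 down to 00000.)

  #####|.  b31=0 t=1,i=16
  ####.|#  b30=1 t=0,i=1
  ###.#|.  b29=0 t=1,i=10
  ###..|.  b28=0 t=0,i=2
  ##.##|#  b27=1 t=0,i=10
  ##.#.|.  b26=0 t=1,i=11
  ##..#|#  b25=1 t=0,i=14
  ##...|.  b24=0 t=0,i=3
  #.###|.  b23=0 t=0,i=11
  #.##.|#  b22=1 t=6,i=6
  #.#.#|.  b21=0 t=1,i=12
  #.#..|#  b20=1 t=2,i=19
  #..##|#  b19=1 t=0,i=15
  #..#.|.  b18=0 t=1,i=0
  #...#|.  b17=0 t=2,i=1
  #....|#  b16=1 t=0,i=4
  .####|.  b15=0 t=0,i=0
  .###.|#  b14=1 t=0,i=12
  .##.#|#  b13=1 t=0,i=9
  .##..|.  b12=0 t=5,i=8
  .#.##|#  b11=1 t=1,i=13
  .#.#.|.  b10=0 t=2,i=18
  .#..#|.  b9=0 t=1,i=2
  .#...|.  b8=0 t=2,i=0
  ..###|#  b7=1 t=2,i=3
  ..##.|#  b6=1 t=0,i=8
  ..#.#|#  b5=1 t=2,i=17
  ..#..|.  b4=0 t=1,i=1
  ...##|#  b3=1 t=0,i=7
  ...#.|.  b2=0 t=2,i=12
  ....#|.  b1=0 t=0,i=6
  .....|#  b0=1 t=0,i=5
  bits 01001010010110010110100011101001 = 1247373545

1247373545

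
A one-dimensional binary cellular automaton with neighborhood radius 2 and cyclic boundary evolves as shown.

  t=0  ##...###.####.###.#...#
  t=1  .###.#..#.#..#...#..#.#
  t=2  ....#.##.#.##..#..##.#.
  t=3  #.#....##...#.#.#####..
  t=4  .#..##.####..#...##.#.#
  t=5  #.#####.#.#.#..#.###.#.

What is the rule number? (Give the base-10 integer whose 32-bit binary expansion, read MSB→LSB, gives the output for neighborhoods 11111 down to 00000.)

2635052738

  [31] ##### => #  t=3,i=18
  [30] ####. => .  t=0,i=11
  [29] ###.# => .  t=0,i=7
  [28] ###.. => #  t=0,i=1
  [27] ##.## => #  t=0,i=8
  [26] ##.#. => #  t=0,i=17
  [25] ##..# => .  t=2,i=13
  [24] ##... => #  t=0,i=2
  [23] #.### => .  t=0,i=9
  [22] #.##. => .  t=2,i=6
  [21] #.#.# => .  t=1,i=22
  [20] #.#.. => .  t=0,i=18
  [19] #..## => #  t=2,i=17
  [18] #..#. => #  t=1,i=7
  [17] #...# => #  t=0,i=3
  [16] #.... => #  t=2,i=0
  [15] .#### => #  t=0,i=10
  [14] .###. => .  t=0,i=0
  [13] .##.# => #  t=2,i=7
  [12] .##.. => #  t=2,i=12
  [11] .#.## => .  t=1,i=0
  [10] .#.#. => #  t=1,i=9
  [9] .#..# => #  t=1,i=6
  [8] .#... => .  t=0,i=19
  [7] ..### => #  t=0,i=5
  [6] ..##. => #  t=2,i=18
  [5] ..#.# => .  t=1,i=8
  [4] ..#.. => .  t=1,i=13
  [3] ...## => .  t=0,i=4
  [2] ...#. => .  t=1,i=16
  [1] ....# => #  t=2,i=2
  [0] ..... => .  t=2,i=1
  bits 10011101000011111011011011000010 = 2635052738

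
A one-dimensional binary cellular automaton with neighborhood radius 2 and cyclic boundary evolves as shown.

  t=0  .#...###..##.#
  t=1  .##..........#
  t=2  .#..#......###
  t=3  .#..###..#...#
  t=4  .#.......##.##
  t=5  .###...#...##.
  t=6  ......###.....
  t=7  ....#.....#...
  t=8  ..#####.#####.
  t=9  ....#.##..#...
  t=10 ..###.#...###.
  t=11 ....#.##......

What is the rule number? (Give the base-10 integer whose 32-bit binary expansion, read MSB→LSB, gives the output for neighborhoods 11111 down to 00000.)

  [31] ##### => #  t=8,i=4
  [30] ####. => .  t=8,i=5
  [29] ###.# => #  t=2,i=13
  [28] ###.. => .  t=0,i=7
  [27] ##.## => #  t=4,i=11
  [26] ##.#. => .  t=0,i=12
  [25] ##..# => .  t=0,i=8
  [24] ##... => .  t=1,i=3
  [23] #.### => .  t=8,i=8
  [22] #.##. => #  t=1,i=1
  [21] #.#.# => #  t=0,i=13
  [20] #.#.. => #  t=0,i=1
  [19] #..## => .  t=0,i=9
  [18] #..#. => .  t=2,i=3
  [17] #...# => .  t=0,i=3
  [16] #.... => #  t=1,i=4
  [15] .#### => .  t=8,i=3
  [14] .###. => .  t=0,i=6
  [13] .##.# => .  t=0,i=11
  [12] .##.. => .  t=1,i=2
  [11] .#.## => .  t=1,i=0
  [10] .#.#. => .  t=0,i=0
  [9] .#..# => .  t=2,i=2
  [8] .#... => #  t=0,i=2
  [7] ..### => .  t=0,i=5
  [6] ..##. => .  t=0,i=10
  [5] ..#.# => #  t=1,i=13
  [4] ..#.. => #  t=2,i=4
  [3] ...## => .  t=0,i=4
  [2] ...#. => #  t=1,i=12
  [1] ....# => #  t=1,i=11
  [0] ..... => .  t=1,i=5
  bits 10101000011100010000000100110110 = 2825978166

2825978166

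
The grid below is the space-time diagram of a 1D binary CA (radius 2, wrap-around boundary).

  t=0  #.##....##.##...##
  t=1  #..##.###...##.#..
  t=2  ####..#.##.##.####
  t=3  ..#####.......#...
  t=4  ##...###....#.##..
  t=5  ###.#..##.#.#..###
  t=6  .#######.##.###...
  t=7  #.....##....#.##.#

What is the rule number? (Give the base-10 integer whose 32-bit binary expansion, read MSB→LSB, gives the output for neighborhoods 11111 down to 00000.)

2008814458

  #####|.  b31=0 t=2,i=0
  ####.|#  b30=1 t=2,i=2
  ###.#|#  b29=1 t=0,i=0
  ###..|#  b28=1 t=1,i=8
  ##.##|.  b27=0 t=0,i=1
  ##.#.|#  b26=1 t=1,i=14
  ##..#|#  b25=1 t=2,i=4
  ##...|#  b24=1 t=0,i=4
  #.###|#  b23=1 t=1,i=6
  #.##.|.  b22=0 t=0,i=2
  #.#.#|#  b21=1 t=5,i=10
  #.#..|#  b20=1 t=1,i=15
  #..##|#  b19=1 t=1,i=2
  #..#.|#  b18=1 t=1,i=17
  #...#|.  b17=0 t=0,i=14
  #....|.  b16=0 t=0,i=5
  .####|.  b15=0 t=2,i=15
  .###.|.  b14=0 t=0,i=17
  .##.#|.  b13=0 t=0,i=9
  .##..|#  b12=1 t=0,i=3
  .#.##|.  b11=0 t=2,i=7
  .#.#.|.  b10=0 t=5,i=11
  .#..#|#  b9=1 t=1,i=1
  .#...|#  b8=1 t=3,i=15
  ..###|.  b7=0 t=0,i=16
  ..##.|#  b6=1 t=0,i=8
  ..#.#|#  b5=1 t=2,i=6
  ..#..|#  b4=1 t=1,i=0
  ...##|#  b3=1 t=0,i=7
  ...#.|.  b2=0 t=3,i=13
  ....#|#  b1=1 t=0,i=6
  .....|.  b0=0 t=3,i=9
  bits 01110111101111000001001101111010 = 2008814458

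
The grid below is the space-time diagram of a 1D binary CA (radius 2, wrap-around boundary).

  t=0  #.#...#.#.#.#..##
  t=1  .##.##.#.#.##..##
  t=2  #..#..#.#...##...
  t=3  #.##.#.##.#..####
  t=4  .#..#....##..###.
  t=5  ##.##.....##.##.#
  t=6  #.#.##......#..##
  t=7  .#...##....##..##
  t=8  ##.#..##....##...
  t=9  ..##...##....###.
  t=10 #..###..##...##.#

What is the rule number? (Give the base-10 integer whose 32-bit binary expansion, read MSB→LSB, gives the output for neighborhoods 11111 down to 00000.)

  [31] ##### => #  t=3,i=15
  [30] ####. => .  t=3,i=16
  [29] ###.# => .  t=0,i=0
  [28] ###.. => .  t=4,i=15
  [27] ##.## => #  t=1,i=0
  [26] ##.#. => #  t=0,i=1
  [25] ##..# => #  t=1,i=13
  [24] ##... => #  t=2,i=14
  [23] #.### => #  t=5,i=16
  [22] #.##. => .  t=1,i=1
  [21] #.#.# => .  t=0,i=8
  [20] #.#.. => #  t=0,i=2
  [19] #..## => .  t=0,i=14
  [18] #..#. => #  t=2,i=2
  [17] #...# => #  t=0,i=4
  [16] #.... => .  t=4,i=6
  [15] .#### => #  t=3,i=14
  [14] .###. => #  t=0,i=16
  [13] .##.# => .  t=1,i=2
  [12] .##.. => #  t=1,i=12
  [11] .#.## => .  t=1,i=10
  [10] .#.#. => #  t=0,i=7
  [9] .#..# => .  t=0,i=13
  [8] .#... => .  t=0,i=3
  [7] ..### => #  t=0,i=15
  [6] ..##. => .  t=1,i=15
  [5] ..#.# => .  t=0,i=6
  [4] ..#.. => #  t=2,i=0
  [3] ...## => .  t=2,i=11
  [2] ...#. => #  t=0,i=5
  [1] ....# => .  t=4,i=7
  [0] ..... => .  t=5,i=7
  bits 10001111100101101101010010010100 = 2409026708

2409026708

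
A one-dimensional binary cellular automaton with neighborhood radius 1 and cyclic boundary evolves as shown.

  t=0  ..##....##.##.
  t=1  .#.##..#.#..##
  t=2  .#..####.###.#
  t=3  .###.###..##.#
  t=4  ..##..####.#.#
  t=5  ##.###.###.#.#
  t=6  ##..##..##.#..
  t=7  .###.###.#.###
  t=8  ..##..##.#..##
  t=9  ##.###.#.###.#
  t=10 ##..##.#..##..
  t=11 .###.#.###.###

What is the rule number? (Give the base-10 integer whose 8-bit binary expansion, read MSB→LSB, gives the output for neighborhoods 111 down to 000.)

  nb ###: next=#  (t=2,i=5, bit7=1)
  nb ##.: next=#  (t=0,i=3, bit6=1)
  nb #.#: next=.  (t=0,i=10, bit5=0)
  nb #..: next=#  (t=0,i=4, bit4=1)
  nb .##: next=.  (t=0,i=2, bit3=0)
  nb .#.: next=#  (t=1,i=1, bit2=1)
  nb ..#: next=#  (t=0,i=1, bit1=1)
  nb ...: next=.  (t=0,i=0, bit0=0)
  bits 11010110 = 214

214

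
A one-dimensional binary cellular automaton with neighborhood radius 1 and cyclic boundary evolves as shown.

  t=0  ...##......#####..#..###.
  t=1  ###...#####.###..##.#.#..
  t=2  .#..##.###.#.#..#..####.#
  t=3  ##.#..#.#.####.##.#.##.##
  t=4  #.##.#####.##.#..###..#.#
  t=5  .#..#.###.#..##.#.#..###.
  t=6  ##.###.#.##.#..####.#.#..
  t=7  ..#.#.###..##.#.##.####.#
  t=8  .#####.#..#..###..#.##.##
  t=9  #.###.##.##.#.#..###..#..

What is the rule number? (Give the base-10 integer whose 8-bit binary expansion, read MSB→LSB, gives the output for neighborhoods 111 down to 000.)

167

  ###|#  b7=1 t=0,i=12
  ##.|.  b6=0 t=0,i=4
  #.#|#  b5=1 t=1,i=11
  #..|.  b4=0 t=0,i=5
  .##|.  b3=0 t=0,i=3
  .#.|#  b2=1 t=0,i=18
  ..#|#  b1=1 t=0,i=2
  ...|#  b0=1 t=0,i=0
  bits 10100111 = 167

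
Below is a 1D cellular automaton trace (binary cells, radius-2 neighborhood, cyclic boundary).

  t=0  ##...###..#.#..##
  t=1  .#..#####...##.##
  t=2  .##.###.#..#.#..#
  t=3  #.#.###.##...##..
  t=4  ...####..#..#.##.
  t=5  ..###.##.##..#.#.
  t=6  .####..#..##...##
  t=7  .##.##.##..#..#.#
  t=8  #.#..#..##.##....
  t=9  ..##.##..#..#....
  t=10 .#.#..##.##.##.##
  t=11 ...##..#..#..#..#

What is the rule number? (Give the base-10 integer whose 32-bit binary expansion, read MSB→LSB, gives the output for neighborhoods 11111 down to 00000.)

  nb #####: next=#  (t=1,i=6, bit31=1)
  nb ####.: next=.  (t=0,i=0, bit30=0)
  nb ###.#: next=#  (t=2,i=6, bit29=1)
  nb ###..: next=#  (t=0,i=1, bit28=1)
  nb ##.##: next=.  (t=1,i=14, bit27=0)
  nb ##.#.: next=.  (t=1,i=0, bit26=0)
  nb ##..#: next=#  (t=0,i=8, bit25=1)
  nb ##...: next=.  (t=0,i=2, bit24=0)
  nb #.###: next=#  (t=2,i=4, bit23=1)
  nb #.##.: next=.  (t=1,i=15, bit22=0)
  nb #.#.#: next=.  (t=3,i=2, bit21=0)
  nb #.#..: next=#  (t=0,i=12, bit20=1)
  nb #..##: next=.  (t=0,i=14, bit19=0)
  nb #..#.: next=.  (t=0,i=9, bit18=0)
  nb #...#: next=.  (t=0,i=3, bit17=0)
  nb #....: next=.  (t=4,i=0, bit16=0)
  nb .####: next=#  (t=0,i=16, bit15=1)
  nb .###.: next=#  (t=0,i=6, bit14=1)
  nb .##.#: next=#  (t=1,i=13, bit13=1)
  nb .##..: next=#  (t=3,i=9, bit12=1)
  nb .#.##: next=#  (t=2,i=0, bit11=1)
  nb .#.#.: next=.  (t=0,i=11, bit10=0)
  nb .#..#: next=#  (t=0,i=13, bit9=1)
  nb .#...: next=#  (t=5,i=16, bit8=1)
  nb ..###: next=#  (t=0,i=5, bit7=1)
  nb ..##.: next=.  (t=1,i=12, bit6=0)
  nb ..#.#: next=.  (t=0,i=10, bit5=0)
  nb ..#..: next=#  (t=4,i=9, bit4=1)
  nb ...##: next=#  (t=0,i=4, bit3=1)
  nb ...#.: next=.  (t=8,i=16, bit2=0)
  nb ....#: next=.  (t=4,i=1, bit1=0)
  nb .....: next=#  (t=9,i=15, bit0=1)
  bits 10110010100100001111101110011001 = 2995846041

2995846041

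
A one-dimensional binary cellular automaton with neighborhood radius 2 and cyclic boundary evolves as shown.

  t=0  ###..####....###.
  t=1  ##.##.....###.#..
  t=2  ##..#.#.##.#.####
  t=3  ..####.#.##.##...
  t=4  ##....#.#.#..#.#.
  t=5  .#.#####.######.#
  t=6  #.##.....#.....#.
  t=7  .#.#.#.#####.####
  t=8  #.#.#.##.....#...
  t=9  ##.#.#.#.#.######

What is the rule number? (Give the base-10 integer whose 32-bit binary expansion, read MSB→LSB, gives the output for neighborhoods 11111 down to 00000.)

  [31] ##### => .  t=2,i=15
  [30] ####. => .  t=0,i=7
  [29] ###.# => .  t=0,i=15
  [28] ###.. => .  t=0,i=2
  [27] ##.## => .  t=0,i=16
  [26] ##.#. => #  t=1,i=13
  [25] ##..# => #  t=0,i=3
  [24] ##... => .  t=0,i=9
  [23] #.### => #  t=0,i=0
  [22] #.##. => .  t=1,i=3
  [21] #.#.# => .  t=2,i=6
  [20] #.#.. => #  t=1,i=14
  [19] #..## => #  t=0,i=4
  [18] #..#. => #  t=2,i=3
  [17] #...# => #  t=8,i=15
  [16] #.... => #  t=0,i=10
  [15] .#### => .  t=0,i=6
  [14] .###. => #  t=0,i=1
  [13] .##.# => #  t=1,i=1
  [12] .##.. => #  t=1,i=4
  [11] .#.## => #  t=2,i=7
  [10] .#.#. => #  t=2,i=5
  [9] .#..# => #  t=1,i=15
  [8] .#... => #  t=6,i=10
  [7] ..### => .  t=0,i=5
  [6] ..##. => #  t=1,i=0
  [5] ..#.# => #  t=2,i=4
  [4] ..#.. => #  t=6,i=9
  [3] ...## => #  t=0,i=12
  [2] ...#. => #  t=4,i=5
  [1] ....# => #  t=0,i=11
  [0] ..... => .  t=1,i=7
  bits 00000110100111110111111101111110 = 111116158

111116158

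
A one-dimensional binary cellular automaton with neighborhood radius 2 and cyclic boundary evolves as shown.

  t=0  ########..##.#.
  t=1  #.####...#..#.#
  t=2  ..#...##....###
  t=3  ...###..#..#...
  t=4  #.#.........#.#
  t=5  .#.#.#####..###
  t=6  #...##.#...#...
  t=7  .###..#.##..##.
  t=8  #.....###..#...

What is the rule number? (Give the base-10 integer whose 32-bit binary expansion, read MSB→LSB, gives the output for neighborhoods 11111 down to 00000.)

2244610345

  nb #####: next=#  (t=0,i=2, bit31=1)
  nb ####.: next=.  (t=0,i=6, bit30=0)
  nb ###.#: next=.  (t=5,i=14, bit29=0)
  nb ###..: next=.  (t=0,i=7, bit28=0)
  nb ##.##: next=.  (t=1,i=1, bit27=0)
  nb ##.#.: next=#  (t=0,i=12, bit26=1)
  nb ##..#: next=.  (t=0,i=8, bit25=0)
  nb ##...: next=#  (t=1,i=6, bit24=1)
  nb #.###: next=#  (t=0,i=0, bit23=1)
  nb #.##.: next=#  (t=1,i=14, bit22=1)
  nb #.#.#: next=.  (t=0,i=13, bit21=0)
  nb #.#..: next=.  (t=4,i=2, bit20=0)
  nb #..##: next=#  (t=0,i=9, bit19=1)
  nb #..#.: next=.  (t=1,i=11, bit18=0)
  nb #...#: next=#  (t=1,i=7, bit17=1)
  nb #....: next=.  (t=2,i=9, bit16=0)
  nb .####: next=.  (t=0,i=1, bit15=0)
  nb .###.: next=.  (t=2,i=13, bit14=0)
  nb .##.#: next=.  (t=0,i=11, bit13=0)
  nb .##..: next=.  (t=2,i=7, bit12=0)
  nb .#.##: next=#  (t=0,i=14, bit11=1)
  nb .#.#.: next=.  (t=5,i=2, bit10=0)
  nb .#..#: next=.  (t=1,i=10, bit9=0)
  nb .#...: next=#  (t=2,i=3, bit8=1)
  nb ..###: next=.  (t=2,i=12, bit7=0)
  nb ..##.: next=.  (t=0,i=10, bit6=0)
  nb ..#.#: next=#  (t=1,i=12, bit5=1)
  nb ..#..: next=.  (t=1,i=9, bit4=0)
  nb ...##: next=#  (t=2,i=5, bit3=1)
  nb ...#.: next=.  (t=1,i=8, bit2=0)
  nb ....#: next=.  (t=2,i=10, bit1=0)
  nb .....: next=#  (t=3,i=0, bit0=1)
  bits 10000101110010100000100100101001 = 2244610345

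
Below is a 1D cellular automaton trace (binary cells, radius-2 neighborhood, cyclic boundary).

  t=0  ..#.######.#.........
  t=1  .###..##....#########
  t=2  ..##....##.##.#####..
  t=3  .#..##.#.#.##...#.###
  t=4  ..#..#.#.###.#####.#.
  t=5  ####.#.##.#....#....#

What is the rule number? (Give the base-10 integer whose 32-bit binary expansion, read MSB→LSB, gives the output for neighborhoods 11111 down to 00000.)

2439211965

  nb #####: next=#  (t=0,i=6, bit31=1)
  nb ####.: next=.  (t=0,i=8, bit30=0)
  nb ###.#: next=.  (t=0,i=9, bit29=0)
  nb ###..: next=#  (t=1,i=3, bit28=1)
  nb ##.##: next=.  (t=1,i=0, bit27=0)
  nb ##.#.: next=.  (t=0,i=10, bit26=0)
  nb ##..#: next=.  (t=1,i=4, bit25=0)
  nb ##...: next=#  (t=1,i=8, bit24=1)
  nb #.###: next=.  (t=0,i=4, bit23=0)
  nb #.##.: next=#  (t=2,i=11, bit22=1)
  nb #.#.#: next=#  (t=3,i=7, bit21=1)
  nb #.#..: next=.  (t=0,i=11, bit20=0)
  nb #..##: next=.  (t=1,i=5, bit19=0)
  nb #..#.: next=.  (t=4,i=4, bit18=0)
  nb #...#: next=#  (t=3,i=14, bit17=1)
  nb #....: next=#  (t=0,i=13, bit16=1)
  nb .####: next=.  (t=0,i=5, bit15=0)
  nb .###.: next=#  (t=1,i=2, bit14=1)
  nb .##.#: next=#  (t=2,i=9, bit13=1)
  nb .##..: next=.  (t=1,i=7, bit12=0)
  nb .#.##: next=#  (t=0,i=3, bit11=1)
  nb .#.#.: next=.  (t=3,i=8, bit10=0)
  nb .#..#: next=#  (t=3,i=2, bit9=1)
  nb .#...: next=#  (t=0,i=12, bit8=1)
  nb ..###: next=#  (t=1,i=12, bit7=1)
  nb ..##.: next=.  (t=1,i=6, bit6=0)
  nb ..#.#: next=#  (t=0,i=2, bit5=1)
  nb ..#..: next=#  (t=4,i=2, bit4=1)
  nb ...##: next=#  (t=1,i=11, bit3=1)
  nb ...#.: next=#  (t=0,i=1, bit2=1)
  nb ....#: next=.  (t=0,i=0, bit1=0)
  nb .....: next=#  (t=0,i=14, bit0=1)
  bits 10010001011000110110101110111101 = 2439211965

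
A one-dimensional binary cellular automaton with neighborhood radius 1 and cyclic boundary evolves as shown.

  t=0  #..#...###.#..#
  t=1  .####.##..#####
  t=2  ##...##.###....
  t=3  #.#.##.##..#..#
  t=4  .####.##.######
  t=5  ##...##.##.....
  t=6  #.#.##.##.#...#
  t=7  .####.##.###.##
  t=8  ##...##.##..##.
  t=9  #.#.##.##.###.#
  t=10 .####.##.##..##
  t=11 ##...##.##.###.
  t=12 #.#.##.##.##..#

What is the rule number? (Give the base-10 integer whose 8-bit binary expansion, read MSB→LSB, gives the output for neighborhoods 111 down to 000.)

  nb ###: next=.  (t=0,i=8, bit7=0)
  nb ##.: next=.  (t=0,i=0, bit6=0)
  nb #.#: next=#  (t=0,i=10, bit5=1)
  nb #..: next=#  (t=0,i=1, bit4=1)
  nb .##: next=#  (t=0,i=7, bit3=1)
  nb .#.: next=#  (t=0,i=3, bit2=1)
  nb ..#: next=#  (t=0,i=2, bit1=1)
  nb ...: next=.  (t=0,i=5, bit0=0)
  bits 00111110 = 62

62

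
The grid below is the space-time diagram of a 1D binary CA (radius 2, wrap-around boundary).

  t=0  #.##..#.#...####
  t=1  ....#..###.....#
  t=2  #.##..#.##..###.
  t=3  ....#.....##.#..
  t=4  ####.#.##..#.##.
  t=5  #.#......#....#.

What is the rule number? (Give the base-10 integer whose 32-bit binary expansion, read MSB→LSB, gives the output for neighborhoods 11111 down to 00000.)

1385719047

  [31] ##### => .  t=0,i=14
  [30] ####. => #  t=0,i=15
  [29] ###.# => .  t=0,i=0
  [28] ###.. => #  t=1,i=9
  [27] ##.## => .  t=0,i=1
  [26] ##.#. => .  t=2,i=15
  [25] ##..# => #  t=0,i=4
  [24] ##... => .  t=1,i=10
  [23] #.### => #  t=4,i=0
  [22] #.##. => .  t=0,i=2
  [21] #.#.# => .  t=2,i=0
  [20] #.#.. => #  t=0,i=8
  [19] #..## => #  t=1,i=6
  [18] #..#. => .  t=0,i=5
  [17] #...# => .  t=0,i=10
  [16] #.... => .  t=1,i=1
  [15] .#### => .  t=0,i=13
  [14] .###. => #  t=1,i=8
  [13] .##.# => #  t=3,i=11
  [12] .##.. => .  t=0,i=3
  [11] .#.## => .  t=2,i=1
  [10] .#.#. => #  t=0,i=7
  [9] .#..# => .  t=1,i=5
  [8] .#... => #  t=0,i=9
  [7] ..### => .  t=0,i=12
  [6] ..##. => .  t=3,i=10
  [5] ..#.# => .  t=0,i=6
  [4] ..#.. => .  t=1,i=4
  [3] ...## => .  t=0,i=11
  [2] ...#. => #  t=1,i=3
  [1] ....# => #  t=1,i=2
  [0] ..... => #  t=1,i=12
  bits 01010010100110000110010100000111 = 1385719047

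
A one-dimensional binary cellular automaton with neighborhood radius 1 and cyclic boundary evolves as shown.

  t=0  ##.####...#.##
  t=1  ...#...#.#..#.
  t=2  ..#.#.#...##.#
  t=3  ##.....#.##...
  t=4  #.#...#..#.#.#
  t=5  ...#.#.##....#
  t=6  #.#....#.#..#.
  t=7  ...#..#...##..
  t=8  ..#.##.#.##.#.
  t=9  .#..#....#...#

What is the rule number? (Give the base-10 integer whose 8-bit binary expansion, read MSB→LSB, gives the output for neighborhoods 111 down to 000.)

26

  ###|.  b7=0 t=0,i=0
  ##.|.  b6=0 t=0,i=1
  #.#|.  b5=0 t=0,i=2
  #..|#  b4=1 t=0,i=7
  .##|#  b3=1 t=0,i=3
  .#.|.  b2=0 t=0,i=10
  ..#|#  b1=1 t=0,i=9
  ...|.  b0=0 t=0,i=8
  bits 00011010 = 26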